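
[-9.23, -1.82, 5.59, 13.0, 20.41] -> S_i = -9.23 + 7.41*i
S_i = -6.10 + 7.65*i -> [-6.1, 1.55, 9.2, 16.85, 24.5]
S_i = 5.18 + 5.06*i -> [5.18, 10.24, 15.3, 20.36, 25.42]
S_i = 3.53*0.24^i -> [3.53, 0.85, 0.2, 0.05, 0.01]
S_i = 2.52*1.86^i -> [2.52, 4.69, 8.72, 16.22, 30.16]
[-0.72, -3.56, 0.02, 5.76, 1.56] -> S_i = Random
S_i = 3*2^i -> [3, 6, 12, 24, 48]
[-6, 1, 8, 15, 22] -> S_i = -6 + 7*i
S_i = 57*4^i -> [57, 228, 912, 3648, 14592]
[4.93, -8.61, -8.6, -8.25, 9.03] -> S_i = Random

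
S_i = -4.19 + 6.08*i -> [-4.19, 1.89, 7.97, 14.05, 20.13]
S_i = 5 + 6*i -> [5, 11, 17, 23, 29]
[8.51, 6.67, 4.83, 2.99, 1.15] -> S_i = 8.51 + -1.84*i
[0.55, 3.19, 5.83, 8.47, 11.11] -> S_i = 0.55 + 2.64*i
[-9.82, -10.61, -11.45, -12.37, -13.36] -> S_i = -9.82*1.08^i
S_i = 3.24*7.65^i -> [3.24, 24.79, 189.61, 1450.54, 11096.62]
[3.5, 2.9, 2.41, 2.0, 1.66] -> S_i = 3.50*0.83^i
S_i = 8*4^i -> [8, 32, 128, 512, 2048]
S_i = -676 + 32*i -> [-676, -644, -612, -580, -548]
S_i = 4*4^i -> [4, 16, 64, 256, 1024]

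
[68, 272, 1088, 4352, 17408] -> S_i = 68*4^i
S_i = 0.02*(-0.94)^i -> [0.02, -0.02, 0.02, -0.02, 0.02]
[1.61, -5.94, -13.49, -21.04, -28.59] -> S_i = 1.61 + -7.55*i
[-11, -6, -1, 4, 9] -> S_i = -11 + 5*i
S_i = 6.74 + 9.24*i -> [6.74, 15.98, 25.22, 34.46, 43.7]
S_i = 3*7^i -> [3, 21, 147, 1029, 7203]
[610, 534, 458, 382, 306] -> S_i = 610 + -76*i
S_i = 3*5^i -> [3, 15, 75, 375, 1875]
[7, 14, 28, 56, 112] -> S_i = 7*2^i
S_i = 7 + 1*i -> [7, 8, 9, 10, 11]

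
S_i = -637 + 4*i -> [-637, -633, -629, -625, -621]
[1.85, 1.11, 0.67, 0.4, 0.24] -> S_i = 1.85*0.60^i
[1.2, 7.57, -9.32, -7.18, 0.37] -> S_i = Random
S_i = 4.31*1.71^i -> [4.31, 7.37, 12.6, 21.55, 36.85]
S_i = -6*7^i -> [-6, -42, -294, -2058, -14406]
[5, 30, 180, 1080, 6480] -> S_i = 5*6^i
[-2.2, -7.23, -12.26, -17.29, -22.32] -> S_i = -2.20 + -5.03*i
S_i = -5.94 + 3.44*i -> [-5.94, -2.5, 0.94, 4.38, 7.82]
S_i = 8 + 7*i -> [8, 15, 22, 29, 36]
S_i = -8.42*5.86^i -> [-8.42, -49.34, -289.14, -1694.36, -9928.93]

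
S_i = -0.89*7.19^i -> [-0.89, -6.4, -46.01, -330.81, -2378.51]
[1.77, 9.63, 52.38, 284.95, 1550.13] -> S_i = 1.77*5.44^i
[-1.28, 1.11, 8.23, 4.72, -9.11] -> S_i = Random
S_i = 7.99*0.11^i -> [7.99, 0.88, 0.1, 0.01, 0.0]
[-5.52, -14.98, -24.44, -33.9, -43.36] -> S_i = -5.52 + -9.46*i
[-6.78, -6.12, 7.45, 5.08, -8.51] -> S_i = Random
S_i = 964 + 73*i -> [964, 1037, 1110, 1183, 1256]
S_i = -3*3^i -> [-3, -9, -27, -81, -243]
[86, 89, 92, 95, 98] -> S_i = 86 + 3*i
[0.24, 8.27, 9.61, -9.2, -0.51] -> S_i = Random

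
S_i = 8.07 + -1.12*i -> [8.07, 6.95, 5.83, 4.71, 3.59]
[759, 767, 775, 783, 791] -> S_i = 759 + 8*i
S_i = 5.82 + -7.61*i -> [5.82, -1.79, -9.4, -17.01, -24.62]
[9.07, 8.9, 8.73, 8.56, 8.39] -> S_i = 9.07 + -0.17*i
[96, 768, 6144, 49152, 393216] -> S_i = 96*8^i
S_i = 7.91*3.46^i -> [7.91, 27.37, 94.7, 327.65, 1133.65]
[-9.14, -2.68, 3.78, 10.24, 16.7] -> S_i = -9.14 + 6.46*i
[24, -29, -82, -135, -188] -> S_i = 24 + -53*i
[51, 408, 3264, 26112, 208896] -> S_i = 51*8^i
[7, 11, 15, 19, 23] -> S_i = 7 + 4*i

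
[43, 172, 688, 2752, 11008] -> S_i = 43*4^i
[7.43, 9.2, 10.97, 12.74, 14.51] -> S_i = 7.43 + 1.77*i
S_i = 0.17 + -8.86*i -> [0.17, -8.69, -17.55, -26.41, -35.27]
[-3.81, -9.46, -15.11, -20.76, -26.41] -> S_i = -3.81 + -5.65*i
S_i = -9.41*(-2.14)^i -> [-9.41, 20.14, -43.09, 92.22, -197.35]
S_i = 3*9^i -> [3, 27, 243, 2187, 19683]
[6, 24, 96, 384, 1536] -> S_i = 6*4^i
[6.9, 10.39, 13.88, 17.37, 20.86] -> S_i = 6.90 + 3.49*i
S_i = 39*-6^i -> [39, -234, 1404, -8424, 50544]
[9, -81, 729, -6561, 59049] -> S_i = 9*-9^i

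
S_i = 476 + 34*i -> [476, 510, 544, 578, 612]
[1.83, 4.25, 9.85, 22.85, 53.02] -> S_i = 1.83*2.32^i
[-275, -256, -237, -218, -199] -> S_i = -275 + 19*i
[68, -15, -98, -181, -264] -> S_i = 68 + -83*i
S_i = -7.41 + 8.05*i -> [-7.41, 0.64, 8.69, 16.74, 24.79]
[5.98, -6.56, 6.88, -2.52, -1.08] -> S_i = Random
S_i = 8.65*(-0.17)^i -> [8.65, -1.47, 0.25, -0.04, 0.01]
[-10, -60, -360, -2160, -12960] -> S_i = -10*6^i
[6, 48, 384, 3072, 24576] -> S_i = 6*8^i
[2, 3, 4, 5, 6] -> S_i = 2 + 1*i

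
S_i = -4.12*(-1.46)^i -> [-4.12, 6.02, -8.78, 12.82, -18.72]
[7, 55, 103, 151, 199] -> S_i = 7 + 48*i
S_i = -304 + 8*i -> [-304, -296, -288, -280, -272]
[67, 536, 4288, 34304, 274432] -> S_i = 67*8^i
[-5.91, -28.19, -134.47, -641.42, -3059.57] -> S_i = -5.91*4.77^i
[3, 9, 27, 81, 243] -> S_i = 3*3^i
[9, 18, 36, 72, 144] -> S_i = 9*2^i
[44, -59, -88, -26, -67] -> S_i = Random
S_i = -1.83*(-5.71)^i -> [-1.83, 10.45, -59.67, 340.69, -1945.34]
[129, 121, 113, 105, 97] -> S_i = 129 + -8*i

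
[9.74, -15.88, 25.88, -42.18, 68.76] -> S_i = 9.74*(-1.63)^i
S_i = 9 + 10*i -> [9, 19, 29, 39, 49]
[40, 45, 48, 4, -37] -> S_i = Random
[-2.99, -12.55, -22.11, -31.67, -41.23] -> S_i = -2.99 + -9.56*i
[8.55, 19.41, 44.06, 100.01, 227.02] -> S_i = 8.55*2.27^i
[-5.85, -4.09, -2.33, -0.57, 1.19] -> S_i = -5.85 + 1.76*i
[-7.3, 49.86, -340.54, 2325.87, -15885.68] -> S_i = -7.30*(-6.83)^i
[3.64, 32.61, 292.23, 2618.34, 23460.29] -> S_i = 3.64*8.96^i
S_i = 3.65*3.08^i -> [3.65, 11.24, 34.63, 106.65, 328.47]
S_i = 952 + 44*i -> [952, 996, 1040, 1084, 1128]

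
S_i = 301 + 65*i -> [301, 366, 431, 496, 561]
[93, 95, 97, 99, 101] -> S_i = 93 + 2*i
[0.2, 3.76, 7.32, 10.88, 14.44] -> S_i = 0.20 + 3.56*i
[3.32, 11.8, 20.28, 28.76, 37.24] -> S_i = 3.32 + 8.48*i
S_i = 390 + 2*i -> [390, 392, 394, 396, 398]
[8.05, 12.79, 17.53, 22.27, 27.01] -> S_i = 8.05 + 4.74*i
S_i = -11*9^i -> [-11, -99, -891, -8019, -72171]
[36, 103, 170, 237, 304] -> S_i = 36 + 67*i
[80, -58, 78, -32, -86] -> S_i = Random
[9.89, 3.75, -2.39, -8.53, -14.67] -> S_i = 9.89 + -6.14*i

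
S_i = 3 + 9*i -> [3, 12, 21, 30, 39]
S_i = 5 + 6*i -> [5, 11, 17, 23, 29]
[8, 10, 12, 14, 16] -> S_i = 8 + 2*i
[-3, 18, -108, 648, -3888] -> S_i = -3*-6^i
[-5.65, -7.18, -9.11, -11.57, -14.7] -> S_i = -5.65*1.27^i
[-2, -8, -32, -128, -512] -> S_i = -2*4^i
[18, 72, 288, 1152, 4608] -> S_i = 18*4^i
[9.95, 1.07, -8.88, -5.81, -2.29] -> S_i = Random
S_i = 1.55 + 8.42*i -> [1.55, 9.97, 18.39, 26.81, 35.23]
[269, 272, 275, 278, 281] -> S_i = 269 + 3*i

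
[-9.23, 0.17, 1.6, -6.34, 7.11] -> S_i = Random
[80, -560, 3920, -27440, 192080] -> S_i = 80*-7^i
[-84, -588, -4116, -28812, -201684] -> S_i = -84*7^i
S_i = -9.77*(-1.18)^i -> [-9.77, 11.53, -13.6, 16.05, -18.94]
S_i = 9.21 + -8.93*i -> [9.21, 0.28, -8.65, -17.58, -26.51]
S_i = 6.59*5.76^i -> [6.59, 37.96, 218.64, 1259.37, 7253.96]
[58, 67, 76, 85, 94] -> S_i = 58 + 9*i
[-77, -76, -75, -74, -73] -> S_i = -77 + 1*i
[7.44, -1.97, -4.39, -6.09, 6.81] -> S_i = Random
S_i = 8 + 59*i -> [8, 67, 126, 185, 244]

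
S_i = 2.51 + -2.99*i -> [2.51, -0.48, -3.47, -6.46, -9.45]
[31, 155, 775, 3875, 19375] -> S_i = 31*5^i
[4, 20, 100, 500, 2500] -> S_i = 4*5^i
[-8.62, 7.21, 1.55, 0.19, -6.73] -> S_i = Random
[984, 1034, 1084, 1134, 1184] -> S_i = 984 + 50*i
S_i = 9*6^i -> [9, 54, 324, 1944, 11664]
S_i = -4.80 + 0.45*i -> [-4.8, -4.35, -3.9, -3.45, -3.0]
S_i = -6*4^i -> [-6, -24, -96, -384, -1536]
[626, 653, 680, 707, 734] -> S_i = 626 + 27*i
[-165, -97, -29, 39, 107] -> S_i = -165 + 68*i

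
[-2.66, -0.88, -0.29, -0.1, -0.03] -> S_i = -2.66*0.33^i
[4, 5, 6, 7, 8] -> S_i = 4 + 1*i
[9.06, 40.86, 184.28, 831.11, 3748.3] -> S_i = 9.06*4.51^i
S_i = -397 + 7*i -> [-397, -390, -383, -376, -369]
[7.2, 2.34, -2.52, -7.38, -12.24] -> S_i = 7.20 + -4.86*i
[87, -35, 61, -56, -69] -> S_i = Random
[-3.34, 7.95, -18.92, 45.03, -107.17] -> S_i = -3.34*(-2.38)^i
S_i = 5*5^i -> [5, 25, 125, 625, 3125]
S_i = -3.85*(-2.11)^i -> [-3.85, 8.12, -17.14, 36.17, -76.31]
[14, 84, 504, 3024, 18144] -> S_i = 14*6^i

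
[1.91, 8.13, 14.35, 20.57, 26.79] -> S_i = 1.91 + 6.22*i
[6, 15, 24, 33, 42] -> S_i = 6 + 9*i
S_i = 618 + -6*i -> [618, 612, 606, 600, 594]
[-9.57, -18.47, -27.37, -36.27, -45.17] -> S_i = -9.57 + -8.90*i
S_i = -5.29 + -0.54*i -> [-5.29, -5.83, -6.37, -6.91, -7.45]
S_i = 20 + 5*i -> [20, 25, 30, 35, 40]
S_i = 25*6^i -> [25, 150, 900, 5400, 32400]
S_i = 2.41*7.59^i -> [2.41, 18.29, 138.84, 1053.76, 7998.05]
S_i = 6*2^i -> [6, 12, 24, 48, 96]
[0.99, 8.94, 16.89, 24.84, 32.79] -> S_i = 0.99 + 7.95*i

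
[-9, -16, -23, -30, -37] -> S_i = -9 + -7*i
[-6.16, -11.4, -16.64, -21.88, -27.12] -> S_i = -6.16 + -5.24*i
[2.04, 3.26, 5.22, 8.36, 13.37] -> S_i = 2.04*1.60^i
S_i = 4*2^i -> [4, 8, 16, 32, 64]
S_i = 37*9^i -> [37, 333, 2997, 26973, 242757]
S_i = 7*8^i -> [7, 56, 448, 3584, 28672]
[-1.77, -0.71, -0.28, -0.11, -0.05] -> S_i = -1.77*0.40^i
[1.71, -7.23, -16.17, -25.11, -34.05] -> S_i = 1.71 + -8.94*i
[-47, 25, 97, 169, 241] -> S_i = -47 + 72*i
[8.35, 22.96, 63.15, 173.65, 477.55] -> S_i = 8.35*2.75^i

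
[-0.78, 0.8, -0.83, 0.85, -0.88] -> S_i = -0.78*(-1.03)^i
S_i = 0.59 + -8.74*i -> [0.59, -8.15, -16.89, -25.63, -34.37]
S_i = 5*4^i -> [5, 20, 80, 320, 1280]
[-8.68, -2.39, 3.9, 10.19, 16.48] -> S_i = -8.68 + 6.29*i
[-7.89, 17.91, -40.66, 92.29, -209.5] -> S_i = -7.89*(-2.27)^i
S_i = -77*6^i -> [-77, -462, -2772, -16632, -99792]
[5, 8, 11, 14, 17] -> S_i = 5 + 3*i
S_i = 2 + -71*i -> [2, -69, -140, -211, -282]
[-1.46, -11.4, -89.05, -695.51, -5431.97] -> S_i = -1.46*7.81^i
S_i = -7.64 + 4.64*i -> [-7.64, -3.0, 1.64, 6.28, 10.92]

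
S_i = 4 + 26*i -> [4, 30, 56, 82, 108]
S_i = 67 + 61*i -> [67, 128, 189, 250, 311]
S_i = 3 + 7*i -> [3, 10, 17, 24, 31]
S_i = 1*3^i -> [1, 3, 9, 27, 81]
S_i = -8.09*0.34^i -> [-8.09, -2.75, -0.94, -0.32, -0.11]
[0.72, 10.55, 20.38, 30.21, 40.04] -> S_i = 0.72 + 9.83*i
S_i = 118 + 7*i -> [118, 125, 132, 139, 146]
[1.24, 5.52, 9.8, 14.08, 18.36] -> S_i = 1.24 + 4.28*i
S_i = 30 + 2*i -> [30, 32, 34, 36, 38]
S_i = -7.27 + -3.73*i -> [-7.27, -11.0, -14.73, -18.46, -22.19]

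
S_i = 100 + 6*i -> [100, 106, 112, 118, 124]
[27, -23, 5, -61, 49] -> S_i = Random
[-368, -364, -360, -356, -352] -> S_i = -368 + 4*i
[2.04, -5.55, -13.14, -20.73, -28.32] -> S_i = 2.04 + -7.59*i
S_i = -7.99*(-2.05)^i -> [-7.99, 16.38, -33.58, 68.83, -141.11]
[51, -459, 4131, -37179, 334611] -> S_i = 51*-9^i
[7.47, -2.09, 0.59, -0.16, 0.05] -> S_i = 7.47*(-0.28)^i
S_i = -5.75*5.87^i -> [-5.75, -33.75, -198.13, -1163.01, -6826.85]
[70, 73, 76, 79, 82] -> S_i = 70 + 3*i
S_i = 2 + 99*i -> [2, 101, 200, 299, 398]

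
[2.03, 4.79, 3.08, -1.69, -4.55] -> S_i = Random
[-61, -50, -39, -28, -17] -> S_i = -61 + 11*i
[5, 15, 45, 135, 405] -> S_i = 5*3^i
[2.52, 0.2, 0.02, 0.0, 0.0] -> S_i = 2.52*0.08^i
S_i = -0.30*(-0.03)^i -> [-0.3, 0.01, -0.0, 0.0, -0.0]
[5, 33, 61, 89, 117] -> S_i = 5 + 28*i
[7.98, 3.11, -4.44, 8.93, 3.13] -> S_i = Random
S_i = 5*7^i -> [5, 35, 245, 1715, 12005]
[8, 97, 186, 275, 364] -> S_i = 8 + 89*i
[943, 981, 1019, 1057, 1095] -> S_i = 943 + 38*i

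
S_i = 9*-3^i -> [9, -27, 81, -243, 729]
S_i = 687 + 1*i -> [687, 688, 689, 690, 691]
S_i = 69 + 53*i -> [69, 122, 175, 228, 281]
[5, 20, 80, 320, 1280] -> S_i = 5*4^i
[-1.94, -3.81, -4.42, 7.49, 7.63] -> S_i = Random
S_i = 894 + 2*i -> [894, 896, 898, 900, 902]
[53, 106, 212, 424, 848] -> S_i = 53*2^i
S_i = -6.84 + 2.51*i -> [-6.84, -4.33, -1.82, 0.69, 3.2]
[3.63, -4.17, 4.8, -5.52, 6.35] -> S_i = 3.63*(-1.15)^i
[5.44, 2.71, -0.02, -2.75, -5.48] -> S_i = 5.44 + -2.73*i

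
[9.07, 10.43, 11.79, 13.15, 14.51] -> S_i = 9.07 + 1.36*i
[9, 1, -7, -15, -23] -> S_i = 9 + -8*i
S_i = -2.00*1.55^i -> [-2.0, -3.1, -4.81, -7.45, -11.54]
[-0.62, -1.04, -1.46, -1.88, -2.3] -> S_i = -0.62 + -0.42*i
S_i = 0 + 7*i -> [0, 7, 14, 21, 28]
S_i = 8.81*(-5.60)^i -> [8.81, -49.34, 276.28, -1547.18, 8664.19]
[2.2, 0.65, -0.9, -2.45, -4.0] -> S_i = 2.20 + -1.55*i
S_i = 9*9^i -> [9, 81, 729, 6561, 59049]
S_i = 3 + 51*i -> [3, 54, 105, 156, 207]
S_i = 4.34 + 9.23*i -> [4.34, 13.57, 22.8, 32.03, 41.26]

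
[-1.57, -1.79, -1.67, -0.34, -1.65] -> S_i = Random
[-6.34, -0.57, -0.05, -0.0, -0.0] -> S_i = -6.34*0.09^i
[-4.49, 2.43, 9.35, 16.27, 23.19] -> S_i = -4.49 + 6.92*i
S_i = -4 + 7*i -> [-4, 3, 10, 17, 24]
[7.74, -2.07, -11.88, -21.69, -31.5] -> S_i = 7.74 + -9.81*i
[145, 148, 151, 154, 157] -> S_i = 145 + 3*i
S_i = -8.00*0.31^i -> [-8.0, -2.48, -0.77, -0.24, -0.07]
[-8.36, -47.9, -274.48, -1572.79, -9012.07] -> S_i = -8.36*5.73^i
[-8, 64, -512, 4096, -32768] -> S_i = -8*-8^i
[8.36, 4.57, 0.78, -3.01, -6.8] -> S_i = 8.36 + -3.79*i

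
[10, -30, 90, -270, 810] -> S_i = 10*-3^i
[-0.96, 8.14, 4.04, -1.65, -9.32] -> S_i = Random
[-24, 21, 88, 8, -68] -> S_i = Random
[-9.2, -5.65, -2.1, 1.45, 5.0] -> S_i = -9.20 + 3.55*i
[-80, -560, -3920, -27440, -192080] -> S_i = -80*7^i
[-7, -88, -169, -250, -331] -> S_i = -7 + -81*i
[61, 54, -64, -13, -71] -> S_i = Random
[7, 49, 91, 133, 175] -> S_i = 7 + 42*i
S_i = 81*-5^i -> [81, -405, 2025, -10125, 50625]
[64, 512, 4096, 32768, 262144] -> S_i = 64*8^i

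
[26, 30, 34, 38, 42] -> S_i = 26 + 4*i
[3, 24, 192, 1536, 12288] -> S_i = 3*8^i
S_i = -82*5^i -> [-82, -410, -2050, -10250, -51250]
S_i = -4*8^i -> [-4, -32, -256, -2048, -16384]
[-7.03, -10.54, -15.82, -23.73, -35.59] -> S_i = -7.03*1.50^i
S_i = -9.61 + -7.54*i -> [-9.61, -17.15, -24.69, -32.23, -39.77]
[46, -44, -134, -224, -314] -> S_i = 46 + -90*i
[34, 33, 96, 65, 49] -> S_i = Random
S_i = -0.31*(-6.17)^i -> [-0.31, 1.91, -11.8, 72.81, -449.26]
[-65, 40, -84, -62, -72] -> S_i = Random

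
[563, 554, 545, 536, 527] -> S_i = 563 + -9*i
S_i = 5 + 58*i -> [5, 63, 121, 179, 237]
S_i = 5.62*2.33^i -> [5.62, 13.09, 30.51, 71.09, 165.64]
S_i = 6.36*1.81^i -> [6.36, 11.51, 20.84, 37.71, 68.26]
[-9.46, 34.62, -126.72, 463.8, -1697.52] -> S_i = -9.46*(-3.66)^i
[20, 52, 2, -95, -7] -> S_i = Random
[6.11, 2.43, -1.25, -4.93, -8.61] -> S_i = 6.11 + -3.68*i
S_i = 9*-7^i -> [9, -63, 441, -3087, 21609]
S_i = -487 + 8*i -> [-487, -479, -471, -463, -455]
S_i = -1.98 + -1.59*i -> [-1.98, -3.57, -5.16, -6.75, -8.34]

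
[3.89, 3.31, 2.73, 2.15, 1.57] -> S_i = 3.89 + -0.58*i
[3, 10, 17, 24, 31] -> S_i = 3 + 7*i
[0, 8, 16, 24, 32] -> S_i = 0 + 8*i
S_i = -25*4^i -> [-25, -100, -400, -1600, -6400]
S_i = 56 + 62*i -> [56, 118, 180, 242, 304]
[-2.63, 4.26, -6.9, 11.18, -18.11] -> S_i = -2.63*(-1.62)^i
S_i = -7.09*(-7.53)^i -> [-7.09, 53.39, -402.01, 3027.13, -22794.29]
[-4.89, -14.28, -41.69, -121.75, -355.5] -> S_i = -4.89*2.92^i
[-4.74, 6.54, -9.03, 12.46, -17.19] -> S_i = -4.74*(-1.38)^i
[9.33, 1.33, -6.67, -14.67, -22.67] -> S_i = 9.33 + -8.00*i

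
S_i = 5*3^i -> [5, 15, 45, 135, 405]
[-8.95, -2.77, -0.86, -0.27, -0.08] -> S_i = -8.95*0.31^i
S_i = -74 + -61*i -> [-74, -135, -196, -257, -318]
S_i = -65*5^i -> [-65, -325, -1625, -8125, -40625]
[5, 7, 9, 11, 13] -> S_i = 5 + 2*i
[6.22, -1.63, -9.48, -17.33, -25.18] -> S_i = 6.22 + -7.85*i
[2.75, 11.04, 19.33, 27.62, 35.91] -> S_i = 2.75 + 8.29*i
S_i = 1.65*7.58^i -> [1.65, 12.51, 94.8, 718.61, 5447.04]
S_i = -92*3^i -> [-92, -276, -828, -2484, -7452]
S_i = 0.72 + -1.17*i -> [0.72, -0.45, -1.62, -2.79, -3.96]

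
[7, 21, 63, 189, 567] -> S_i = 7*3^i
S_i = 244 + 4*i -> [244, 248, 252, 256, 260]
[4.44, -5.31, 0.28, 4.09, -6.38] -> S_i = Random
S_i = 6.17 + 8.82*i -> [6.17, 14.99, 23.81, 32.63, 41.45]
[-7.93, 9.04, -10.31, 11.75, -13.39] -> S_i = -7.93*(-1.14)^i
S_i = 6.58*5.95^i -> [6.58, 39.15, 232.95, 1386.04, 8246.96]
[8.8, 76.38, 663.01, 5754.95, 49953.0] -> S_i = 8.80*8.68^i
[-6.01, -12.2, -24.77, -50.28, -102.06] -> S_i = -6.01*2.03^i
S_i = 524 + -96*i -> [524, 428, 332, 236, 140]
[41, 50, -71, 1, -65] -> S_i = Random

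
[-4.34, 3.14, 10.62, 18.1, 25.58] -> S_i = -4.34 + 7.48*i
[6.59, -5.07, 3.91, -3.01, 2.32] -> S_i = 6.59*(-0.77)^i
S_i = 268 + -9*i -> [268, 259, 250, 241, 232]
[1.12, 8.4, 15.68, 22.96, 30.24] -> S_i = 1.12 + 7.28*i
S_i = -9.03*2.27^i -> [-9.03, -20.5, -46.53, -105.62, -239.77]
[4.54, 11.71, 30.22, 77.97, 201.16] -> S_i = 4.54*2.58^i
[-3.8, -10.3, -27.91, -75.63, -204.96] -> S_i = -3.80*2.71^i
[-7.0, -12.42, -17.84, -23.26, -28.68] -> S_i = -7.00 + -5.42*i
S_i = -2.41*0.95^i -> [-2.41, -2.29, -2.18, -2.07, -1.96]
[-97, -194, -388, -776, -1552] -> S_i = -97*2^i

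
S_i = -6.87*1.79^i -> [-6.87, -12.3, -22.01, -39.4, -70.53]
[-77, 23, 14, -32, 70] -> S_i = Random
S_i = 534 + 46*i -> [534, 580, 626, 672, 718]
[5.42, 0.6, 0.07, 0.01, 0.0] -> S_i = 5.42*0.11^i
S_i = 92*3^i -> [92, 276, 828, 2484, 7452]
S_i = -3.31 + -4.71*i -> [-3.31, -8.02, -12.73, -17.44, -22.15]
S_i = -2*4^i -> [-2, -8, -32, -128, -512]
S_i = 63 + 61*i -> [63, 124, 185, 246, 307]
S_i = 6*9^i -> [6, 54, 486, 4374, 39366]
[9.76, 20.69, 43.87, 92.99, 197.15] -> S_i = 9.76*2.12^i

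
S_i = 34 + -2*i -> [34, 32, 30, 28, 26]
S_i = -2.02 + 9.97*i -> [-2.02, 7.95, 17.92, 27.89, 37.86]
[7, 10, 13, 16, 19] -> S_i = 7 + 3*i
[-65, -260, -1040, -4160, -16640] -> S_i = -65*4^i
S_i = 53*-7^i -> [53, -371, 2597, -18179, 127253]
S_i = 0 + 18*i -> [0, 18, 36, 54, 72]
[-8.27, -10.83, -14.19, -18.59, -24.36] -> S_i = -8.27*1.31^i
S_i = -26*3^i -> [-26, -78, -234, -702, -2106]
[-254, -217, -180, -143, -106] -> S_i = -254 + 37*i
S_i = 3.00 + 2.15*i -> [3.0, 5.15, 7.3, 9.45, 11.6]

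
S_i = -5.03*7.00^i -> [-5.03, -35.21, -246.47, -1725.29, -12077.03]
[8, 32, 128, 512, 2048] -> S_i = 8*4^i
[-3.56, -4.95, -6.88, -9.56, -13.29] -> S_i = -3.56*1.39^i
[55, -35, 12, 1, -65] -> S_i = Random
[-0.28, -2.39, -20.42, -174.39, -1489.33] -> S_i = -0.28*8.54^i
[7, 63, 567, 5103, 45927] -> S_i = 7*9^i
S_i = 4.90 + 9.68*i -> [4.9, 14.58, 24.26, 33.94, 43.62]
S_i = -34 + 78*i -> [-34, 44, 122, 200, 278]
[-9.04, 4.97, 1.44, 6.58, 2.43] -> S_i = Random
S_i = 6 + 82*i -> [6, 88, 170, 252, 334]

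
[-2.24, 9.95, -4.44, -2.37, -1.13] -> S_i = Random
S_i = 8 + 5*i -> [8, 13, 18, 23, 28]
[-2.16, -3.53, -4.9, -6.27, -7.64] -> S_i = -2.16 + -1.37*i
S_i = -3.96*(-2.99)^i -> [-3.96, 11.84, -35.4, 105.85, -316.5]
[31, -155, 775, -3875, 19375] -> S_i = 31*-5^i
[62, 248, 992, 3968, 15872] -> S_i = 62*4^i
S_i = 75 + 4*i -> [75, 79, 83, 87, 91]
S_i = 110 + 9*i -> [110, 119, 128, 137, 146]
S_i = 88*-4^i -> [88, -352, 1408, -5632, 22528]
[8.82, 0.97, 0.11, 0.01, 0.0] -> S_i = 8.82*0.11^i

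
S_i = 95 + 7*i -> [95, 102, 109, 116, 123]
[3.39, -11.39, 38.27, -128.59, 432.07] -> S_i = 3.39*(-3.36)^i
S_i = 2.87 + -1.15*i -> [2.87, 1.72, 0.57, -0.58, -1.73]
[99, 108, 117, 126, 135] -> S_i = 99 + 9*i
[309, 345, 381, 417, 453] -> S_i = 309 + 36*i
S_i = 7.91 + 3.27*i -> [7.91, 11.18, 14.45, 17.72, 20.99]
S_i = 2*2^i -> [2, 4, 8, 16, 32]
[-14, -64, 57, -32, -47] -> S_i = Random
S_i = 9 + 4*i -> [9, 13, 17, 21, 25]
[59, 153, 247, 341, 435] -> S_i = 59 + 94*i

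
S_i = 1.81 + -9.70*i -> [1.81, -7.89, -17.59, -27.29, -36.99]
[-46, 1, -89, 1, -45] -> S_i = Random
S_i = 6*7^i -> [6, 42, 294, 2058, 14406]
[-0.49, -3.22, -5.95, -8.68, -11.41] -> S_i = -0.49 + -2.73*i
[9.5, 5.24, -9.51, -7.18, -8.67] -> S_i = Random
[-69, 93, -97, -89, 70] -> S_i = Random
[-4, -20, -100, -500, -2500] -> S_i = -4*5^i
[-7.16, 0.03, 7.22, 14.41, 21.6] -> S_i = -7.16 + 7.19*i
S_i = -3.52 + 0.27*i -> [-3.52, -3.25, -2.98, -2.71, -2.44]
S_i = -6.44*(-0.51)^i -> [-6.44, 3.28, -1.68, 0.85, -0.44]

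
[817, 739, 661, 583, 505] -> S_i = 817 + -78*i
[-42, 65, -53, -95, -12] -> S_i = Random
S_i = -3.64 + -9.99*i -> [-3.64, -13.63, -23.62, -33.61, -43.6]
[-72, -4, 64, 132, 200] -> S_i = -72 + 68*i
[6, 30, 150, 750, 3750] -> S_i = 6*5^i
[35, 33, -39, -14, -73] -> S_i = Random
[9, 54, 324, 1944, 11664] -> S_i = 9*6^i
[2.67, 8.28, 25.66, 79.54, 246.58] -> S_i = 2.67*3.10^i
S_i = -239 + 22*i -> [-239, -217, -195, -173, -151]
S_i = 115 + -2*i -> [115, 113, 111, 109, 107]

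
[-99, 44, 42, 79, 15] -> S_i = Random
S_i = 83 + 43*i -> [83, 126, 169, 212, 255]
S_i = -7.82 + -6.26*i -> [-7.82, -14.08, -20.34, -26.6, -32.86]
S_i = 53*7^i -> [53, 371, 2597, 18179, 127253]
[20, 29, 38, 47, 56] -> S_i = 20 + 9*i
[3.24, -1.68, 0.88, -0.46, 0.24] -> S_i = 3.24*(-0.52)^i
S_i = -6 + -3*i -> [-6, -9, -12, -15, -18]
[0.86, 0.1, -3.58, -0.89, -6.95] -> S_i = Random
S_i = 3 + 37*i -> [3, 40, 77, 114, 151]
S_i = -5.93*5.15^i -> [-5.93, -30.54, -157.28, -809.98, -4171.42]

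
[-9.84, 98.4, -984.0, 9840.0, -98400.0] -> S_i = -9.84*(-10.00)^i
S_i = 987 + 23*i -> [987, 1010, 1033, 1056, 1079]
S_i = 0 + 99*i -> [0, 99, 198, 297, 396]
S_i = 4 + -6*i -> [4, -2, -8, -14, -20]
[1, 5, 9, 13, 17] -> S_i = 1 + 4*i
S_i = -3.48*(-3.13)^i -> [-3.48, 10.89, -34.09, 106.71, -334.01]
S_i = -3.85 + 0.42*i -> [-3.85, -3.43, -3.01, -2.59, -2.17]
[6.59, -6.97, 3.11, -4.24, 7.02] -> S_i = Random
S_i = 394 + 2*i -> [394, 396, 398, 400, 402]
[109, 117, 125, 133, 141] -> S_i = 109 + 8*i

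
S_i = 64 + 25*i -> [64, 89, 114, 139, 164]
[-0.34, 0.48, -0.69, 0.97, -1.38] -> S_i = -0.34*(-1.42)^i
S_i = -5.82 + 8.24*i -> [-5.82, 2.42, 10.66, 18.9, 27.14]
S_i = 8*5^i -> [8, 40, 200, 1000, 5000]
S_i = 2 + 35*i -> [2, 37, 72, 107, 142]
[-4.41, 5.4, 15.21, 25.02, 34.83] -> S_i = -4.41 + 9.81*i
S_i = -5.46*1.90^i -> [-5.46, -10.37, -19.71, -37.45, -71.16]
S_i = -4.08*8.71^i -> [-4.08, -35.54, -309.53, -2695.97, -23481.88]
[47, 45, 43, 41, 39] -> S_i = 47 + -2*i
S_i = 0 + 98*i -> [0, 98, 196, 294, 392]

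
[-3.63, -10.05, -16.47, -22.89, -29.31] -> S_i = -3.63 + -6.42*i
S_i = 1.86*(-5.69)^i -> [1.86, -10.58, 60.22, -342.65, 1949.67]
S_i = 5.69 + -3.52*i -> [5.69, 2.17, -1.35, -4.87, -8.39]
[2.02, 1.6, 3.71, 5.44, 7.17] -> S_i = Random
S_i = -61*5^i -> [-61, -305, -1525, -7625, -38125]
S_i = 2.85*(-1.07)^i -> [2.85, -3.05, 3.26, -3.49, 3.74]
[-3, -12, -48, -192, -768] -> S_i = -3*4^i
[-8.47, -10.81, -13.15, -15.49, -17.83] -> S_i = -8.47 + -2.34*i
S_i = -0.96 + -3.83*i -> [-0.96, -4.79, -8.62, -12.45, -16.28]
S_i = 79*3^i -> [79, 237, 711, 2133, 6399]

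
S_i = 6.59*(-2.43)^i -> [6.59, -16.01, 38.91, -94.56, 229.78]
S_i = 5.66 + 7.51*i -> [5.66, 13.17, 20.68, 28.19, 35.7]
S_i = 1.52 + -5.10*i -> [1.52, -3.58, -8.68, -13.78, -18.88]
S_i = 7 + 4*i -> [7, 11, 15, 19, 23]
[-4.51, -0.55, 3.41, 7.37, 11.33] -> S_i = -4.51 + 3.96*i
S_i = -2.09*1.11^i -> [-2.09, -2.32, -2.58, -2.86, -3.17]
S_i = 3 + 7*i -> [3, 10, 17, 24, 31]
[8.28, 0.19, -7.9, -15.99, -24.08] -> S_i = 8.28 + -8.09*i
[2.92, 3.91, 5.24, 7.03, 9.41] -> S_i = 2.92*1.34^i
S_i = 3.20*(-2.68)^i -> [3.2, -8.58, 22.98, -61.6, 165.08]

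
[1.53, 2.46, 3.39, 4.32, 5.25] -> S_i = 1.53 + 0.93*i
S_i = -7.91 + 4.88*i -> [-7.91, -3.03, 1.85, 6.73, 11.61]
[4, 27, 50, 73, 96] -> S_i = 4 + 23*i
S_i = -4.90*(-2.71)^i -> [-4.9, 13.28, -35.99, 97.52, -264.29]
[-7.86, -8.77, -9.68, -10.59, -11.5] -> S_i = -7.86 + -0.91*i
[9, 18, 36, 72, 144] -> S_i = 9*2^i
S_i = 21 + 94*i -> [21, 115, 209, 303, 397]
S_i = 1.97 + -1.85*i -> [1.97, 0.12, -1.73, -3.58, -5.43]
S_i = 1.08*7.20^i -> [1.08, 7.78, 55.99, 403.11, 2902.38]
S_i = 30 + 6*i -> [30, 36, 42, 48, 54]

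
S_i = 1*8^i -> [1, 8, 64, 512, 4096]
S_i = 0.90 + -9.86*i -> [0.9, -8.96, -18.82, -28.68, -38.54]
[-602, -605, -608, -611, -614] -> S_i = -602 + -3*i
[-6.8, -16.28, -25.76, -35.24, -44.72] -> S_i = -6.80 + -9.48*i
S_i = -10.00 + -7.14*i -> [-10.0, -17.14, -24.28, -31.42, -38.56]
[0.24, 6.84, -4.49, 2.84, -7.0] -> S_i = Random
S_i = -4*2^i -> [-4, -8, -16, -32, -64]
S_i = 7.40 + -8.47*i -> [7.4, -1.07, -9.54, -18.01, -26.48]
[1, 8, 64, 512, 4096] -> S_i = 1*8^i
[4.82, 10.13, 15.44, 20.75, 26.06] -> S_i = 4.82 + 5.31*i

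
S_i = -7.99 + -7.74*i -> [-7.99, -15.73, -23.47, -31.21, -38.95]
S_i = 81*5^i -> [81, 405, 2025, 10125, 50625]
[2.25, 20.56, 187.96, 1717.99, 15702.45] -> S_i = 2.25*9.14^i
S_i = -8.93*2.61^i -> [-8.93, -23.31, -60.83, -158.77, -414.39]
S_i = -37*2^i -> [-37, -74, -148, -296, -592]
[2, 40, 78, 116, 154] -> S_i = 2 + 38*i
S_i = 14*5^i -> [14, 70, 350, 1750, 8750]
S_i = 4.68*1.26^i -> [4.68, 5.9, 7.43, 9.36, 11.8]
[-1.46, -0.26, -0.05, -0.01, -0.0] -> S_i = -1.46*0.18^i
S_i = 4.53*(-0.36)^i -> [4.53, -1.63, 0.59, -0.21, 0.08]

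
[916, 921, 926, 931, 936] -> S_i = 916 + 5*i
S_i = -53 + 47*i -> [-53, -6, 41, 88, 135]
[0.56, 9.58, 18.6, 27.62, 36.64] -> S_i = 0.56 + 9.02*i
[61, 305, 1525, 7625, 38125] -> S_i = 61*5^i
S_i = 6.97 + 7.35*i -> [6.97, 14.32, 21.67, 29.02, 36.37]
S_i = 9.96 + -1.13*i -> [9.96, 8.83, 7.7, 6.57, 5.44]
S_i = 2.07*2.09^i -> [2.07, 4.33, 9.04, 18.9, 39.5]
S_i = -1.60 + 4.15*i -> [-1.6, 2.55, 6.7, 10.85, 15.0]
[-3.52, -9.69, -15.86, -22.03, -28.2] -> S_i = -3.52 + -6.17*i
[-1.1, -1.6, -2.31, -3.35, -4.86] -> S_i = -1.10*1.45^i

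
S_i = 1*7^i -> [1, 7, 49, 343, 2401]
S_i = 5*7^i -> [5, 35, 245, 1715, 12005]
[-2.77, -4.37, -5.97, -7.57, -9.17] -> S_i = -2.77 + -1.60*i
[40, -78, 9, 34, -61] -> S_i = Random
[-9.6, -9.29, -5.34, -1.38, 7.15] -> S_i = Random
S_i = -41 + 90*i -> [-41, 49, 139, 229, 319]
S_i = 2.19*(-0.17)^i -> [2.19, -0.37, 0.06, -0.01, 0.0]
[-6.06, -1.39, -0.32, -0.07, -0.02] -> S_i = -6.06*0.23^i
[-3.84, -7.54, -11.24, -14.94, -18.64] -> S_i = -3.84 + -3.70*i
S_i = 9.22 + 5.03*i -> [9.22, 14.25, 19.28, 24.31, 29.34]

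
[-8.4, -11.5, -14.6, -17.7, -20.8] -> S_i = -8.40 + -3.10*i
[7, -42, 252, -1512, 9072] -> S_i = 7*-6^i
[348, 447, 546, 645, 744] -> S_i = 348 + 99*i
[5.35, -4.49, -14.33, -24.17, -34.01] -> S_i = 5.35 + -9.84*i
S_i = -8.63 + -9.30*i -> [-8.63, -17.93, -27.23, -36.53, -45.83]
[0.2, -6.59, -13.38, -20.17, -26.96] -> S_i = 0.20 + -6.79*i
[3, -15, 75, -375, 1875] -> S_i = 3*-5^i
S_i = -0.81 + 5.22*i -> [-0.81, 4.41, 9.63, 14.85, 20.07]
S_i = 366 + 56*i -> [366, 422, 478, 534, 590]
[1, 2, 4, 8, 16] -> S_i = 1*2^i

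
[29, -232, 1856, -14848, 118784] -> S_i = 29*-8^i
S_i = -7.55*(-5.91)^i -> [-7.55, 44.62, -263.71, 1558.51, -9210.79]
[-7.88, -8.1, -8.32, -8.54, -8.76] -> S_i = -7.88 + -0.22*i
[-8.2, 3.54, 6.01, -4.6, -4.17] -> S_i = Random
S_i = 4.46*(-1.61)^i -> [4.46, -7.18, 11.56, -18.61, 29.97]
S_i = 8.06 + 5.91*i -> [8.06, 13.97, 19.88, 25.79, 31.7]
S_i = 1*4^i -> [1, 4, 16, 64, 256]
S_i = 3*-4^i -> [3, -12, 48, -192, 768]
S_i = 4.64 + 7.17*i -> [4.64, 11.81, 18.98, 26.15, 33.32]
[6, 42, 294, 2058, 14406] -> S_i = 6*7^i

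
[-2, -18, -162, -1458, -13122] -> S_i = -2*9^i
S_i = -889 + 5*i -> [-889, -884, -879, -874, -869]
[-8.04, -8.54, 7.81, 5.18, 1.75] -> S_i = Random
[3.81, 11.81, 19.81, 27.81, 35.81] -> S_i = 3.81 + 8.00*i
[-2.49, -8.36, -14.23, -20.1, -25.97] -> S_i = -2.49 + -5.87*i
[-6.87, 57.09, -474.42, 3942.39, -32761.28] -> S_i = -6.87*(-8.31)^i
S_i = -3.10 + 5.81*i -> [-3.1, 2.71, 8.52, 14.33, 20.14]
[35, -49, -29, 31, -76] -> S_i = Random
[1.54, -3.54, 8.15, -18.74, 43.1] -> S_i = 1.54*(-2.30)^i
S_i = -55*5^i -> [-55, -275, -1375, -6875, -34375]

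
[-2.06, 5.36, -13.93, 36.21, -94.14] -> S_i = -2.06*(-2.60)^i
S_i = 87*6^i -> [87, 522, 3132, 18792, 112752]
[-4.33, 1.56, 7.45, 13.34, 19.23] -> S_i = -4.33 + 5.89*i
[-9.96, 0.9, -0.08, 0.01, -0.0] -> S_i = -9.96*(-0.09)^i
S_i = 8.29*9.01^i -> [8.29, 74.69, 672.98, 6063.58, 54632.83]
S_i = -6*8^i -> [-6, -48, -384, -3072, -24576]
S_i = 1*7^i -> [1, 7, 49, 343, 2401]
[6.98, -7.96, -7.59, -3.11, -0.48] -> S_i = Random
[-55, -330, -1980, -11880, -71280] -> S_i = -55*6^i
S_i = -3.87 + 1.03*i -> [-3.87, -2.84, -1.81, -0.78, 0.25]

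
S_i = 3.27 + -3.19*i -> [3.27, 0.08, -3.11, -6.3, -9.49]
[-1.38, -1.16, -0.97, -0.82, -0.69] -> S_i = -1.38*0.84^i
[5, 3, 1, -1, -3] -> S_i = 5 + -2*i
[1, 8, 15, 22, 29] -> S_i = 1 + 7*i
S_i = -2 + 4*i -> [-2, 2, 6, 10, 14]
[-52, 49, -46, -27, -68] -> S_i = Random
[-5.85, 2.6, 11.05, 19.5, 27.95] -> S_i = -5.85 + 8.45*i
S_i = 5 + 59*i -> [5, 64, 123, 182, 241]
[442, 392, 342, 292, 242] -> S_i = 442 + -50*i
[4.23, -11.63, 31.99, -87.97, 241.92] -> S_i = 4.23*(-2.75)^i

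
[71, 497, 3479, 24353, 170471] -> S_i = 71*7^i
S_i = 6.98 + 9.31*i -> [6.98, 16.29, 25.6, 34.91, 44.22]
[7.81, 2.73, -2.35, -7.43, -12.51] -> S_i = 7.81 + -5.08*i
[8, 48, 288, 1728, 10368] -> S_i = 8*6^i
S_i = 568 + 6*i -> [568, 574, 580, 586, 592]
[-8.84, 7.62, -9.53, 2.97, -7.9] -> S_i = Random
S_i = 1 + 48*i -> [1, 49, 97, 145, 193]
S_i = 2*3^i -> [2, 6, 18, 54, 162]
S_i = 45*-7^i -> [45, -315, 2205, -15435, 108045]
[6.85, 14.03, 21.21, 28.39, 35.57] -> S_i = 6.85 + 7.18*i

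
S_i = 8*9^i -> [8, 72, 648, 5832, 52488]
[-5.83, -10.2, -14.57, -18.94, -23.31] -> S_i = -5.83 + -4.37*i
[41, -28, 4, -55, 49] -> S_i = Random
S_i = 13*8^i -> [13, 104, 832, 6656, 53248]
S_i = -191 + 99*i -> [-191, -92, 7, 106, 205]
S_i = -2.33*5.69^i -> [-2.33, -13.26, -75.44, -429.23, -2442.33]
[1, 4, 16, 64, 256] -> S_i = 1*4^i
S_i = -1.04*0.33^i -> [-1.04, -0.34, -0.11, -0.04, -0.01]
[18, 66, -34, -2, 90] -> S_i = Random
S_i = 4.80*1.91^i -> [4.8, 9.17, 17.51, 33.45, 63.88]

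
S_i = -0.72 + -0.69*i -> [-0.72, -1.41, -2.1, -2.79, -3.48]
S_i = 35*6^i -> [35, 210, 1260, 7560, 45360]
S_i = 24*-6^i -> [24, -144, 864, -5184, 31104]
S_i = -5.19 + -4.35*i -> [-5.19, -9.54, -13.89, -18.24, -22.59]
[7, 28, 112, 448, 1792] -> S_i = 7*4^i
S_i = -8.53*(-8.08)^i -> [-8.53, 68.92, -556.89, 4499.7, -36357.54]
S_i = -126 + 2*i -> [-126, -124, -122, -120, -118]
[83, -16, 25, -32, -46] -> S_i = Random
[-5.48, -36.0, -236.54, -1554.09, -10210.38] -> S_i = -5.48*6.57^i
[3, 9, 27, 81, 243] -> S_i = 3*3^i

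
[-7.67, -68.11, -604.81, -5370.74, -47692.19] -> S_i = -7.67*8.88^i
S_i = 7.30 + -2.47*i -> [7.3, 4.83, 2.36, -0.11, -2.58]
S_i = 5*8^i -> [5, 40, 320, 2560, 20480]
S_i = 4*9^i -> [4, 36, 324, 2916, 26244]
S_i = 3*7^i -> [3, 21, 147, 1029, 7203]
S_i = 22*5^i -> [22, 110, 550, 2750, 13750]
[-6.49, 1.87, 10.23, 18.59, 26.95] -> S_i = -6.49 + 8.36*i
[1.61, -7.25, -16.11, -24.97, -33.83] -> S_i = 1.61 + -8.86*i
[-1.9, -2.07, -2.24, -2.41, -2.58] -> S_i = -1.90 + -0.17*i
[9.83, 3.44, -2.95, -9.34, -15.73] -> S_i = 9.83 + -6.39*i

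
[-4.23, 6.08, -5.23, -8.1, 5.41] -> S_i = Random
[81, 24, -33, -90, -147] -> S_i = 81 + -57*i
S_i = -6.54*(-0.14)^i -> [-6.54, 0.92, -0.13, 0.02, -0.0]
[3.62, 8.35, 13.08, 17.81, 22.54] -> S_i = 3.62 + 4.73*i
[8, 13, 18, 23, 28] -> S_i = 8 + 5*i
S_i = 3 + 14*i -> [3, 17, 31, 45, 59]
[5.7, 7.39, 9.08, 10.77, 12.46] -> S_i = 5.70 + 1.69*i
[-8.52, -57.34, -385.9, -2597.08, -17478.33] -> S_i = -8.52*6.73^i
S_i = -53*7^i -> [-53, -371, -2597, -18179, -127253]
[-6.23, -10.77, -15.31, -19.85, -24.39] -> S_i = -6.23 + -4.54*i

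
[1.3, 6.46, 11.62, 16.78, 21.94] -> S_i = 1.30 + 5.16*i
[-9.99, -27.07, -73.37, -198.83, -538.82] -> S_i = -9.99*2.71^i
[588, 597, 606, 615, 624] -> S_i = 588 + 9*i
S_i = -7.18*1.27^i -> [-7.18, -9.12, -11.58, -14.71, -18.68]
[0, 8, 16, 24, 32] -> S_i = 0 + 8*i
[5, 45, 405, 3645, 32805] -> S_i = 5*9^i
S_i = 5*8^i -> [5, 40, 320, 2560, 20480]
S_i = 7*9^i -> [7, 63, 567, 5103, 45927]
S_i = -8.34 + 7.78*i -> [-8.34, -0.56, 7.22, 15.0, 22.78]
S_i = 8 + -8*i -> [8, 0, -8, -16, -24]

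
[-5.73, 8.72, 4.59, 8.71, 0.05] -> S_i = Random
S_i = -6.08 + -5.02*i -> [-6.08, -11.1, -16.12, -21.14, -26.16]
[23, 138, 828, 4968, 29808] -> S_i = 23*6^i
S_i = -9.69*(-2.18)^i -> [-9.69, 21.12, -46.05, 100.39, -218.85]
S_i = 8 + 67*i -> [8, 75, 142, 209, 276]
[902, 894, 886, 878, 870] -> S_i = 902 + -8*i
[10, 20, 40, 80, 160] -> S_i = 10*2^i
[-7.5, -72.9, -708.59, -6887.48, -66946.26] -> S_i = -7.50*9.72^i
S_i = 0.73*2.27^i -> [0.73, 1.66, 3.76, 8.54, 19.38]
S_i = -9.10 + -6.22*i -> [-9.1, -15.32, -21.54, -27.76, -33.98]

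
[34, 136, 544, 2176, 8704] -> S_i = 34*4^i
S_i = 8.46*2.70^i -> [8.46, 22.84, 61.67, 166.52, 449.6]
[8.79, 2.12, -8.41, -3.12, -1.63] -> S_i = Random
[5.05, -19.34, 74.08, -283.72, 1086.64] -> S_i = 5.05*(-3.83)^i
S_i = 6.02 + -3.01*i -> [6.02, 3.01, 0.0, -3.01, -6.02]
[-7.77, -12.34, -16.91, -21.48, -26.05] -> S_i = -7.77 + -4.57*i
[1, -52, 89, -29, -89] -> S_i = Random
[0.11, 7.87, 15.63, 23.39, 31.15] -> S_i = 0.11 + 7.76*i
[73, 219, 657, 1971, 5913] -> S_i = 73*3^i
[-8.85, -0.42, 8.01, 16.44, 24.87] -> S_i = -8.85 + 8.43*i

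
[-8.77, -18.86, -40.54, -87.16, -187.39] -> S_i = -8.77*2.15^i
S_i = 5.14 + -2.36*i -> [5.14, 2.78, 0.42, -1.94, -4.3]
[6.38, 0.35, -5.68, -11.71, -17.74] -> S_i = 6.38 + -6.03*i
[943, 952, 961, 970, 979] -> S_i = 943 + 9*i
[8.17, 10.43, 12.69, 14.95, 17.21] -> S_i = 8.17 + 2.26*i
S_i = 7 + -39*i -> [7, -32, -71, -110, -149]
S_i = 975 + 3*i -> [975, 978, 981, 984, 987]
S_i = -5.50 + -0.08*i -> [-5.5, -5.58, -5.66, -5.74, -5.82]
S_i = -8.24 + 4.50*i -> [-8.24, -3.74, 0.76, 5.26, 9.76]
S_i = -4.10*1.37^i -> [-4.1, -5.62, -7.7, -10.54, -14.44]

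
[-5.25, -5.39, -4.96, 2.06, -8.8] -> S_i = Random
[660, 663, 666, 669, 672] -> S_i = 660 + 3*i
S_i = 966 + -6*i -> [966, 960, 954, 948, 942]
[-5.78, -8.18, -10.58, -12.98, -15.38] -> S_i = -5.78 + -2.40*i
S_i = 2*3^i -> [2, 6, 18, 54, 162]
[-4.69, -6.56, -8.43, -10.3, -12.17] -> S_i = -4.69 + -1.87*i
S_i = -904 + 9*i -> [-904, -895, -886, -877, -868]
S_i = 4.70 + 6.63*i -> [4.7, 11.33, 17.96, 24.59, 31.22]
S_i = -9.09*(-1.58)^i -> [-9.09, 14.36, -22.69, 35.85, -56.65]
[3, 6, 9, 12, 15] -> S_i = 3 + 3*i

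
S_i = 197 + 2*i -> [197, 199, 201, 203, 205]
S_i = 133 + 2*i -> [133, 135, 137, 139, 141]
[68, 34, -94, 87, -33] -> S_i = Random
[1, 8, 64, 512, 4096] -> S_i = 1*8^i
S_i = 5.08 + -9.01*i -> [5.08, -3.93, -12.94, -21.95, -30.96]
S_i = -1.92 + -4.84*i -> [-1.92, -6.76, -11.6, -16.44, -21.28]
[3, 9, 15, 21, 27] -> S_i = 3 + 6*i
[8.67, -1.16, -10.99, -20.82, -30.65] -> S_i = 8.67 + -9.83*i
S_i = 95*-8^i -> [95, -760, 6080, -48640, 389120]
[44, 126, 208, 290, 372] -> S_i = 44 + 82*i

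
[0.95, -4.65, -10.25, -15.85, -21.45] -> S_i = 0.95 + -5.60*i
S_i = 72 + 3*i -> [72, 75, 78, 81, 84]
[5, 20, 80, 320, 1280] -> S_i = 5*4^i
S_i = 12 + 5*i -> [12, 17, 22, 27, 32]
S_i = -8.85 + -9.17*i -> [-8.85, -18.02, -27.19, -36.36, -45.53]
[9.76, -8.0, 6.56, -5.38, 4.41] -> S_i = 9.76*(-0.82)^i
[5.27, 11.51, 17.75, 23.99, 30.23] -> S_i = 5.27 + 6.24*i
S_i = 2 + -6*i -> [2, -4, -10, -16, -22]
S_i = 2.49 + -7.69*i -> [2.49, -5.2, -12.89, -20.58, -28.27]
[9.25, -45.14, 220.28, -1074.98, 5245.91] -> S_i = 9.25*(-4.88)^i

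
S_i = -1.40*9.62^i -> [-1.4, -13.47, -129.56, -1246.39, -11990.25]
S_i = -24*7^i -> [-24, -168, -1176, -8232, -57624]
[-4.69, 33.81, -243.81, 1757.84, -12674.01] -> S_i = -4.69*(-7.21)^i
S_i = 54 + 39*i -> [54, 93, 132, 171, 210]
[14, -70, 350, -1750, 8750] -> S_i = 14*-5^i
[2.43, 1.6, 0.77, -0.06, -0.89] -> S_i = 2.43 + -0.83*i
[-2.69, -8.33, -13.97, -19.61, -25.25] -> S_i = -2.69 + -5.64*i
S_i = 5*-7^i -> [5, -35, 245, -1715, 12005]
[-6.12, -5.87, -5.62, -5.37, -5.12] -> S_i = -6.12 + 0.25*i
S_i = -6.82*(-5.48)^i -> [-6.82, 37.37, -204.81, 1122.34, -6150.45]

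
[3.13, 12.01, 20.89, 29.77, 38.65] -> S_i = 3.13 + 8.88*i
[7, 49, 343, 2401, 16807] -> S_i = 7*7^i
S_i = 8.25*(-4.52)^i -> [8.25, -37.29, 168.55, -761.85, 3443.56]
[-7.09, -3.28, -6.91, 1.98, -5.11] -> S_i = Random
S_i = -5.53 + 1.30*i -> [-5.53, -4.23, -2.93, -1.63, -0.33]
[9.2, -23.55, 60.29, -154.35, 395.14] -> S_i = 9.20*(-2.56)^i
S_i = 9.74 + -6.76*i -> [9.74, 2.98, -3.78, -10.54, -17.3]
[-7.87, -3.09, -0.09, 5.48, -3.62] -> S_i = Random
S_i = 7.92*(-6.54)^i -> [7.92, -51.8, 338.75, -2215.43, 14488.93]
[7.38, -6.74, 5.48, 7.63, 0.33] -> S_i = Random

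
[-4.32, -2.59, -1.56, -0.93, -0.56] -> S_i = -4.32*0.60^i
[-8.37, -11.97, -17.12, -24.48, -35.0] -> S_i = -8.37*1.43^i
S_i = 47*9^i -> [47, 423, 3807, 34263, 308367]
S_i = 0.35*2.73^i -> [0.35, 0.96, 2.61, 7.12, 19.44]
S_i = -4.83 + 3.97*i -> [-4.83, -0.86, 3.11, 7.08, 11.05]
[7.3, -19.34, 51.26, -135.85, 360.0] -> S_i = 7.30*(-2.65)^i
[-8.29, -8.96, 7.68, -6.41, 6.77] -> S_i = Random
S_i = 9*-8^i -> [9, -72, 576, -4608, 36864]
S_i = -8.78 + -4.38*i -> [-8.78, -13.16, -17.54, -21.92, -26.3]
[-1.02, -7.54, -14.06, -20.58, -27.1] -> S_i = -1.02 + -6.52*i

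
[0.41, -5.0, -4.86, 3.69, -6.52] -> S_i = Random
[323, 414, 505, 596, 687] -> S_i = 323 + 91*i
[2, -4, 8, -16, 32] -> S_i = 2*-2^i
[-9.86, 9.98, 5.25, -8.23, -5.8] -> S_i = Random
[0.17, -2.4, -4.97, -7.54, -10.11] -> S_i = 0.17 + -2.57*i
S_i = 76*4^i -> [76, 304, 1216, 4864, 19456]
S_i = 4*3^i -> [4, 12, 36, 108, 324]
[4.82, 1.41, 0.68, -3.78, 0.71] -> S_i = Random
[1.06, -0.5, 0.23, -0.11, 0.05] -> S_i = 1.06*(-0.47)^i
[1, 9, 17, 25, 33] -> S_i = 1 + 8*i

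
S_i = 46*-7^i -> [46, -322, 2254, -15778, 110446]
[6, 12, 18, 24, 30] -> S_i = 6 + 6*i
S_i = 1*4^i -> [1, 4, 16, 64, 256]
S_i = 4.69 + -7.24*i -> [4.69, -2.55, -9.79, -17.03, -24.27]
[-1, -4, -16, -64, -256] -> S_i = -1*4^i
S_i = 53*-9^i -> [53, -477, 4293, -38637, 347733]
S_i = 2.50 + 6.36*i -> [2.5, 8.86, 15.22, 21.58, 27.94]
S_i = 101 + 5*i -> [101, 106, 111, 116, 121]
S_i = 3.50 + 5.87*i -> [3.5, 9.37, 15.24, 21.11, 26.98]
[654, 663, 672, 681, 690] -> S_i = 654 + 9*i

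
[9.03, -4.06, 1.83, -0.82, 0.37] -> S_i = 9.03*(-0.45)^i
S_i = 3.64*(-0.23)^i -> [3.64, -0.84, 0.19, -0.04, 0.01]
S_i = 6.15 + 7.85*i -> [6.15, 14.0, 21.85, 29.7, 37.55]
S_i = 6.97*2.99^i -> [6.97, 20.84, 62.31, 186.31, 557.08]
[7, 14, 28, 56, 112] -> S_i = 7*2^i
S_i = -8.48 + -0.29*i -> [-8.48, -8.77, -9.06, -9.35, -9.64]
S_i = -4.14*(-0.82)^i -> [-4.14, 3.39, -2.78, 2.28, -1.87]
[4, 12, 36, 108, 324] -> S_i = 4*3^i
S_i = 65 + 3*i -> [65, 68, 71, 74, 77]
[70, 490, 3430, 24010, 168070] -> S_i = 70*7^i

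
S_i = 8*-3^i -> [8, -24, 72, -216, 648]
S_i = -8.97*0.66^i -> [-8.97, -5.92, -3.91, -2.58, -1.7]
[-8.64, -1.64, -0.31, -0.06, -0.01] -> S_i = -8.64*0.19^i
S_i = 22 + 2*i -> [22, 24, 26, 28, 30]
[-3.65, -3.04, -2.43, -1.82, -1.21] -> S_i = -3.65 + 0.61*i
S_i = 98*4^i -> [98, 392, 1568, 6272, 25088]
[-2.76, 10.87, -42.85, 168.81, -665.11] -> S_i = -2.76*(-3.94)^i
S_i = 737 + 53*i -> [737, 790, 843, 896, 949]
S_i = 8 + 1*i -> [8, 9, 10, 11, 12]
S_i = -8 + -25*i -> [-8, -33, -58, -83, -108]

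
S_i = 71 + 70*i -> [71, 141, 211, 281, 351]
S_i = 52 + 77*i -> [52, 129, 206, 283, 360]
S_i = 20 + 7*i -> [20, 27, 34, 41, 48]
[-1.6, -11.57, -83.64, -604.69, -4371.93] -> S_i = -1.60*7.23^i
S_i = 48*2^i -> [48, 96, 192, 384, 768]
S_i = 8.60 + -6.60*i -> [8.6, 2.0, -4.6, -11.2, -17.8]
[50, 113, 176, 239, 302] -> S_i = 50 + 63*i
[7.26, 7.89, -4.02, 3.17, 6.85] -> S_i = Random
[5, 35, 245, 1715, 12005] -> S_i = 5*7^i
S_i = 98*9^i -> [98, 882, 7938, 71442, 642978]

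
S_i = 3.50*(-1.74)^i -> [3.5, -6.09, 10.6, -18.44, 32.08]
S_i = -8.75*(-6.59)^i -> [-8.75, 57.66, -380.0, 2504.17, -16502.5]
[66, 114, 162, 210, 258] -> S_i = 66 + 48*i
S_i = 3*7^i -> [3, 21, 147, 1029, 7203]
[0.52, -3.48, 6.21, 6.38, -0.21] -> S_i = Random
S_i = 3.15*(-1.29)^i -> [3.15, -4.06, 5.24, -6.76, 8.72]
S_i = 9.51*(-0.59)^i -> [9.51, -5.61, 3.31, -1.95, 1.15]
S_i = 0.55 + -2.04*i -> [0.55, -1.49, -3.53, -5.57, -7.61]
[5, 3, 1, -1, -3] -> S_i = 5 + -2*i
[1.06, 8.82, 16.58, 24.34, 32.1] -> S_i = 1.06 + 7.76*i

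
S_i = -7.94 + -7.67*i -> [-7.94, -15.61, -23.28, -30.95, -38.62]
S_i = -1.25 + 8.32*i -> [-1.25, 7.07, 15.39, 23.71, 32.03]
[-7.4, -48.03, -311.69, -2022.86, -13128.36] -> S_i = -7.40*6.49^i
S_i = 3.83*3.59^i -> [3.83, 13.75, 49.36, 177.21, 636.17]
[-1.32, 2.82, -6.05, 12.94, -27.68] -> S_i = -1.32*(-2.14)^i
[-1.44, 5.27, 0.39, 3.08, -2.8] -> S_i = Random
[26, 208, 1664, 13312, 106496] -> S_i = 26*8^i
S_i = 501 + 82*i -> [501, 583, 665, 747, 829]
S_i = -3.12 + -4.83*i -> [-3.12, -7.95, -12.78, -17.61, -22.44]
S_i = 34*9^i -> [34, 306, 2754, 24786, 223074]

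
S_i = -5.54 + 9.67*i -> [-5.54, 4.13, 13.8, 23.47, 33.14]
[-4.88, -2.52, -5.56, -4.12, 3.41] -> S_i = Random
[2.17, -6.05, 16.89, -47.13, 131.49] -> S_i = 2.17*(-2.79)^i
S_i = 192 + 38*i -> [192, 230, 268, 306, 344]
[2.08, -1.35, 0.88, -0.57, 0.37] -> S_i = 2.08*(-0.65)^i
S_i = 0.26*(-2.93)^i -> [0.26, -0.76, 2.23, -6.54, 19.16]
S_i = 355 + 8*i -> [355, 363, 371, 379, 387]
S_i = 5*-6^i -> [5, -30, 180, -1080, 6480]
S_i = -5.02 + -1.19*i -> [-5.02, -6.21, -7.4, -8.59, -9.78]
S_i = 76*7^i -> [76, 532, 3724, 26068, 182476]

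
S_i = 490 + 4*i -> [490, 494, 498, 502, 506]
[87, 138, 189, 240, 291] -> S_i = 87 + 51*i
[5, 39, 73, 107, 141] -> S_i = 5 + 34*i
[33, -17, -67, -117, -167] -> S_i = 33 + -50*i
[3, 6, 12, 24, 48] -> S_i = 3*2^i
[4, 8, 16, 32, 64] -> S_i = 4*2^i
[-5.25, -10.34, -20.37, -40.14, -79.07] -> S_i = -5.25*1.97^i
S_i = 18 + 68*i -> [18, 86, 154, 222, 290]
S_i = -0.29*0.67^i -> [-0.29, -0.19, -0.13, -0.09, -0.06]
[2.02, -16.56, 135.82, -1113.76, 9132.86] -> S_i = 2.02*(-8.20)^i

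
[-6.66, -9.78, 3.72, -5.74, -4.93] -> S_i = Random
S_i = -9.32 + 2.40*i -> [-9.32, -6.92, -4.52, -2.12, 0.28]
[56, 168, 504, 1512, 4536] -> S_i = 56*3^i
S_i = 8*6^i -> [8, 48, 288, 1728, 10368]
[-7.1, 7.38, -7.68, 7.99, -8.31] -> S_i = -7.10*(-1.04)^i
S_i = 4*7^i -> [4, 28, 196, 1372, 9604]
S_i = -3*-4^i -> [-3, 12, -48, 192, -768]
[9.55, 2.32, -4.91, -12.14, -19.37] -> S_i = 9.55 + -7.23*i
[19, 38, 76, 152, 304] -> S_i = 19*2^i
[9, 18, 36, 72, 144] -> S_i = 9*2^i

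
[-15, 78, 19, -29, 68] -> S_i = Random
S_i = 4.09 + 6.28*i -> [4.09, 10.37, 16.65, 22.93, 29.21]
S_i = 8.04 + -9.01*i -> [8.04, -0.97, -9.98, -18.99, -28.0]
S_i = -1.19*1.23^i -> [-1.19, -1.46, -1.8, -2.21, -2.72]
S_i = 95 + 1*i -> [95, 96, 97, 98, 99]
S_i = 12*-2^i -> [12, -24, 48, -96, 192]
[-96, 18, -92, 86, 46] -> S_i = Random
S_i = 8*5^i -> [8, 40, 200, 1000, 5000]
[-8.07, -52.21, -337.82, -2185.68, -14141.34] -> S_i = -8.07*6.47^i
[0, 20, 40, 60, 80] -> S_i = 0 + 20*i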